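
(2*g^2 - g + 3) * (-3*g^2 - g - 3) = -6*g^4 + g^3 - 14*g^2 - 9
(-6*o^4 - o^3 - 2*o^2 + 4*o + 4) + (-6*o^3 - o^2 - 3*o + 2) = -6*o^4 - 7*o^3 - 3*o^2 + o + 6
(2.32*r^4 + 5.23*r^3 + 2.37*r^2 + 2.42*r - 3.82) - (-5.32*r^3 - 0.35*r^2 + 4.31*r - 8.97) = 2.32*r^4 + 10.55*r^3 + 2.72*r^2 - 1.89*r + 5.15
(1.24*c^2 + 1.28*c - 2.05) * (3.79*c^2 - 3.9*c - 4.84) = 4.6996*c^4 + 0.0152000000000001*c^3 - 18.7631*c^2 + 1.7998*c + 9.922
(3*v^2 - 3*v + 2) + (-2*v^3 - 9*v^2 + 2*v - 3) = -2*v^3 - 6*v^2 - v - 1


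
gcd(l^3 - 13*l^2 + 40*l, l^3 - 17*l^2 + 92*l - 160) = l^2 - 13*l + 40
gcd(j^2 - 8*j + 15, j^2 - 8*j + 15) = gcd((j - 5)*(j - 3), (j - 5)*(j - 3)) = j^2 - 8*j + 15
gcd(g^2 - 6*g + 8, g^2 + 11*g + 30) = 1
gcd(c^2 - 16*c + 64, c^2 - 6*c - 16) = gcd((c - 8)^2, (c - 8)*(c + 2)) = c - 8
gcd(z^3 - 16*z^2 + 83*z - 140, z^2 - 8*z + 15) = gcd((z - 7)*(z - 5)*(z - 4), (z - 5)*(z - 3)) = z - 5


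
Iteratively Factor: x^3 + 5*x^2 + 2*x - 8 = (x + 4)*(x^2 + x - 2) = (x + 2)*(x + 4)*(x - 1)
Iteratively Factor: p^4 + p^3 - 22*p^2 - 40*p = (p - 5)*(p^3 + 6*p^2 + 8*p) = p*(p - 5)*(p^2 + 6*p + 8) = p*(p - 5)*(p + 4)*(p + 2)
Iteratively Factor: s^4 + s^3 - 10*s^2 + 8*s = (s - 1)*(s^3 + 2*s^2 - 8*s) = (s - 1)*(s + 4)*(s^2 - 2*s) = s*(s - 1)*(s + 4)*(s - 2)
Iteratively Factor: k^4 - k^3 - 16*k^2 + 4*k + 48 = (k - 4)*(k^3 + 3*k^2 - 4*k - 12) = (k - 4)*(k + 2)*(k^2 + k - 6) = (k - 4)*(k - 2)*(k + 2)*(k + 3)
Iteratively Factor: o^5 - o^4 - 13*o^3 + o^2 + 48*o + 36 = (o + 2)*(o^4 - 3*o^3 - 7*o^2 + 15*o + 18) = (o - 3)*(o + 2)*(o^3 - 7*o - 6) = (o - 3)*(o + 2)^2*(o^2 - 2*o - 3) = (o - 3)*(o + 1)*(o + 2)^2*(o - 3)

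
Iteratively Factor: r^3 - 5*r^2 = (r - 5)*(r^2) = r*(r - 5)*(r)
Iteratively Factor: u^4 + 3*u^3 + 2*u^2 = (u + 1)*(u^3 + 2*u^2) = u*(u + 1)*(u^2 + 2*u) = u*(u + 1)*(u + 2)*(u)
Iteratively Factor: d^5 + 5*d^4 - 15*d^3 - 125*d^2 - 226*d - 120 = (d - 5)*(d^4 + 10*d^3 + 35*d^2 + 50*d + 24) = (d - 5)*(d + 1)*(d^3 + 9*d^2 + 26*d + 24) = (d - 5)*(d + 1)*(d + 4)*(d^2 + 5*d + 6) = (d - 5)*(d + 1)*(d + 3)*(d + 4)*(d + 2)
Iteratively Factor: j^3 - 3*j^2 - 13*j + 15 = (j + 3)*(j^2 - 6*j + 5) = (j - 5)*(j + 3)*(j - 1)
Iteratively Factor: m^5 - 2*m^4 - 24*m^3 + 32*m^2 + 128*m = (m + 4)*(m^4 - 6*m^3 + 32*m) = (m - 4)*(m + 4)*(m^3 - 2*m^2 - 8*m) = (m - 4)^2*(m + 4)*(m^2 + 2*m) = (m - 4)^2*(m + 2)*(m + 4)*(m)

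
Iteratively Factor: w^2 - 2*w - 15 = (w - 5)*(w + 3)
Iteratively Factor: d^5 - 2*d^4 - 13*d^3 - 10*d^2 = (d + 1)*(d^4 - 3*d^3 - 10*d^2) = d*(d + 1)*(d^3 - 3*d^2 - 10*d) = d^2*(d + 1)*(d^2 - 3*d - 10) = d^2*(d - 5)*(d + 1)*(d + 2)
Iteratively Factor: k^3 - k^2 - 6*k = (k - 3)*(k^2 + 2*k) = k*(k - 3)*(k + 2)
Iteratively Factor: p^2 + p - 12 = (p - 3)*(p + 4)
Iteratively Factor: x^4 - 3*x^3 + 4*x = (x - 2)*(x^3 - x^2 - 2*x) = x*(x - 2)*(x^2 - x - 2) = x*(x - 2)^2*(x + 1)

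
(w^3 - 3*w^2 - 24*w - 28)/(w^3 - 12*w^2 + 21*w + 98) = (w + 2)/(w - 7)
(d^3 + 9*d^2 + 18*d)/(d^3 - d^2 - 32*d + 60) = d*(d + 3)/(d^2 - 7*d + 10)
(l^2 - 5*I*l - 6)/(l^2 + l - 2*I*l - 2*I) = (l - 3*I)/(l + 1)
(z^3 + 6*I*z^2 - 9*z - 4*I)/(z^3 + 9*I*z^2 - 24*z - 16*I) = (z + I)/(z + 4*I)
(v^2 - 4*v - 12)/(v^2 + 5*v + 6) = (v - 6)/(v + 3)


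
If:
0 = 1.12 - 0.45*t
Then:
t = 2.49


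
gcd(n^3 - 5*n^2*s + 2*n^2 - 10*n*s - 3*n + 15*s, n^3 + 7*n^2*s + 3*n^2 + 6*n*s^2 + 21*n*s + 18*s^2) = n + 3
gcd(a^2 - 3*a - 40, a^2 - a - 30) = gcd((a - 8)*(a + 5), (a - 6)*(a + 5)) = a + 5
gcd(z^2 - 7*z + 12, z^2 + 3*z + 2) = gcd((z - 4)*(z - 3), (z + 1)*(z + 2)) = 1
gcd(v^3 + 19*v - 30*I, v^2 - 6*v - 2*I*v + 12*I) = v - 2*I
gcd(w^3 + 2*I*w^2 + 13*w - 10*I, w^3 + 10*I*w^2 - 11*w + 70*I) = w^2 + 3*I*w + 10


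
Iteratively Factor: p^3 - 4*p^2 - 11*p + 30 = (p - 5)*(p^2 + p - 6) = (p - 5)*(p + 3)*(p - 2)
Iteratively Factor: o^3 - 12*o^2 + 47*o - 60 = (o - 3)*(o^2 - 9*o + 20) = (o - 4)*(o - 3)*(o - 5)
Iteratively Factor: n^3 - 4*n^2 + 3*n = (n)*(n^2 - 4*n + 3) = n*(n - 1)*(n - 3)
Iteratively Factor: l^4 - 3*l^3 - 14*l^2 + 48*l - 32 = (l - 1)*(l^3 - 2*l^2 - 16*l + 32) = (l - 1)*(l + 4)*(l^2 - 6*l + 8) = (l - 4)*(l - 1)*(l + 4)*(l - 2)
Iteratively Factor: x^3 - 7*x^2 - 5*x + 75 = (x + 3)*(x^2 - 10*x + 25) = (x - 5)*(x + 3)*(x - 5)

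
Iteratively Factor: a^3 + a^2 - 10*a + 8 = (a + 4)*(a^2 - 3*a + 2) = (a - 2)*(a + 4)*(a - 1)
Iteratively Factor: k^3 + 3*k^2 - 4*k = (k)*(k^2 + 3*k - 4) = k*(k + 4)*(k - 1)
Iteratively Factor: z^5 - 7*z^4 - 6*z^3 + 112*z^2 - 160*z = (z)*(z^4 - 7*z^3 - 6*z^2 + 112*z - 160) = z*(z - 2)*(z^3 - 5*z^2 - 16*z + 80) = z*(z - 4)*(z - 2)*(z^2 - z - 20) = z*(z - 5)*(z - 4)*(z - 2)*(z + 4)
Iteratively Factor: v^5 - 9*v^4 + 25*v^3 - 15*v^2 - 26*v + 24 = (v - 1)*(v^4 - 8*v^3 + 17*v^2 + 2*v - 24) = (v - 1)*(v + 1)*(v^3 - 9*v^2 + 26*v - 24) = (v - 2)*(v - 1)*(v + 1)*(v^2 - 7*v + 12) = (v - 4)*(v - 2)*(v - 1)*(v + 1)*(v - 3)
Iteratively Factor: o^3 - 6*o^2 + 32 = (o - 4)*(o^2 - 2*o - 8) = (o - 4)^2*(o + 2)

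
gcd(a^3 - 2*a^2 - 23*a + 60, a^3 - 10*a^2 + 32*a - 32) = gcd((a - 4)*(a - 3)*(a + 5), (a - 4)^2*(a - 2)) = a - 4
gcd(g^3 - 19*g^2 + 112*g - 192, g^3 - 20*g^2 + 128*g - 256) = g^2 - 16*g + 64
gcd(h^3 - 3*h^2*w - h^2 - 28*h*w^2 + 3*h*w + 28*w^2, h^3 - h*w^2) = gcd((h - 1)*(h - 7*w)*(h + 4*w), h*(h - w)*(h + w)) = 1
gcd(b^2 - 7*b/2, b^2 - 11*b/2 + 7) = b - 7/2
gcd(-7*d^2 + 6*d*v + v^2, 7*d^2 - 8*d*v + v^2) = -d + v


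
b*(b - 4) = b^2 - 4*b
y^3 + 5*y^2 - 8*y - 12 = (y - 2)*(y + 1)*(y + 6)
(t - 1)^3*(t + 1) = t^4 - 2*t^3 + 2*t - 1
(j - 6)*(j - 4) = j^2 - 10*j + 24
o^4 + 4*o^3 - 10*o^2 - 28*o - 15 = (o - 3)*(o + 1)^2*(o + 5)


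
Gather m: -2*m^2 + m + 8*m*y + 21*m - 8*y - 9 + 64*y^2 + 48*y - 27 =-2*m^2 + m*(8*y + 22) + 64*y^2 + 40*y - 36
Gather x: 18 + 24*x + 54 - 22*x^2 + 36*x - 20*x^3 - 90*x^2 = -20*x^3 - 112*x^2 + 60*x + 72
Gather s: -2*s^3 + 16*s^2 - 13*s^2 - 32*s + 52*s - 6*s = -2*s^3 + 3*s^2 + 14*s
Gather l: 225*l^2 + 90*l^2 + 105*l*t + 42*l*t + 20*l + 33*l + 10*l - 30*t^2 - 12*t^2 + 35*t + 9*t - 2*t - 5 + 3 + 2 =315*l^2 + l*(147*t + 63) - 42*t^2 + 42*t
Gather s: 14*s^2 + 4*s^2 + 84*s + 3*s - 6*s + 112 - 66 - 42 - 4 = 18*s^2 + 81*s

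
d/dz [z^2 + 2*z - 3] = 2*z + 2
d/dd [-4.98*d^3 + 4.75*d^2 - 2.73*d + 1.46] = -14.94*d^2 + 9.5*d - 2.73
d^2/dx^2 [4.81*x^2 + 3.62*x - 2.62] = 9.62000000000000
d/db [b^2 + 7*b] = 2*b + 7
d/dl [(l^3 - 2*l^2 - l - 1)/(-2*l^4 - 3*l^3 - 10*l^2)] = (2*l^5 - 8*l^4 - 22*l^3 - 14*l^2 - 19*l - 20)/(l^3*(4*l^4 + 12*l^3 + 49*l^2 + 60*l + 100))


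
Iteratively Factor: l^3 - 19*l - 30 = (l + 3)*(l^2 - 3*l - 10) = (l + 2)*(l + 3)*(l - 5)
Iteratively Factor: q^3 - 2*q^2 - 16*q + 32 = (q + 4)*(q^2 - 6*q + 8) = (q - 4)*(q + 4)*(q - 2)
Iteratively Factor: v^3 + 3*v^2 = (v)*(v^2 + 3*v) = v^2*(v + 3)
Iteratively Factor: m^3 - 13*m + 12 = (m - 1)*(m^2 + m - 12) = (m - 3)*(m - 1)*(m + 4)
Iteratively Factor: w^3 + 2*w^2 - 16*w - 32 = (w - 4)*(w^2 + 6*w + 8) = (w - 4)*(w + 2)*(w + 4)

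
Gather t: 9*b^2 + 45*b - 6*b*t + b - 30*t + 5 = 9*b^2 + 46*b + t*(-6*b - 30) + 5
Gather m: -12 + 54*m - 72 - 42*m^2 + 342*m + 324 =-42*m^2 + 396*m + 240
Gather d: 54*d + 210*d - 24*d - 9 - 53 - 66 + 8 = 240*d - 120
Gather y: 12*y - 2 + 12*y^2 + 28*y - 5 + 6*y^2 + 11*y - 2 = 18*y^2 + 51*y - 9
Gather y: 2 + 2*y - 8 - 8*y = -6*y - 6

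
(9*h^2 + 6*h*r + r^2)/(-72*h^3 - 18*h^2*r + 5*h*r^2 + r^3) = (3*h + r)/(-24*h^2 + 2*h*r + r^2)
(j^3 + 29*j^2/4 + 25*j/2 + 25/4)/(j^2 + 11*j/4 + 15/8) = 2*(j^2 + 6*j + 5)/(2*j + 3)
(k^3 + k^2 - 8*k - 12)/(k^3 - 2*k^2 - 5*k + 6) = (k + 2)/(k - 1)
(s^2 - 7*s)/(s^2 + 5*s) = (s - 7)/(s + 5)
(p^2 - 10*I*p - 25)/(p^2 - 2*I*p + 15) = (p - 5*I)/(p + 3*I)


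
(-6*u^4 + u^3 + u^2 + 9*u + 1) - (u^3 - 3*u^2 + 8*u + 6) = -6*u^4 + 4*u^2 + u - 5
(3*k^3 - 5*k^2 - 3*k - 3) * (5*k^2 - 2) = 15*k^5 - 25*k^4 - 21*k^3 - 5*k^2 + 6*k + 6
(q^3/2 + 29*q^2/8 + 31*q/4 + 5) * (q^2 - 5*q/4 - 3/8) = q^5/2 + 3*q^4 + 97*q^3/32 - 387*q^2/64 - 293*q/32 - 15/8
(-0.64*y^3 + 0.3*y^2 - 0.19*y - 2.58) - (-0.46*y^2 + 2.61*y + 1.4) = -0.64*y^3 + 0.76*y^2 - 2.8*y - 3.98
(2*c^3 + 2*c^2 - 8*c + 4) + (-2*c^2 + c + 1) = 2*c^3 - 7*c + 5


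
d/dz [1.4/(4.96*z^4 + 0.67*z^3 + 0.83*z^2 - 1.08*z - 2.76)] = (-27.776*z^3 - 2.814*z^2 - 2.324*z + 1.512)/(4.96*z^4 + 0.67*z^3 + 0.83*z^2 - 1.08*z - 2.76)^2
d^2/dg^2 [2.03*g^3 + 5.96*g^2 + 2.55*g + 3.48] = 12.18*g + 11.92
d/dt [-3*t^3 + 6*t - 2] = 6 - 9*t^2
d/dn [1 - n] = -1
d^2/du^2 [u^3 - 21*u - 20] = 6*u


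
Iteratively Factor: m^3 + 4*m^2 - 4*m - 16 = (m + 2)*(m^2 + 2*m - 8) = (m + 2)*(m + 4)*(m - 2)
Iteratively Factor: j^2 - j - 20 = (j - 5)*(j + 4)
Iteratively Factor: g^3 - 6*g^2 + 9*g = (g - 3)*(g^2 - 3*g) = g*(g - 3)*(g - 3)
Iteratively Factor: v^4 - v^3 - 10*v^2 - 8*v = (v)*(v^3 - v^2 - 10*v - 8) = v*(v + 1)*(v^2 - 2*v - 8) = v*(v - 4)*(v + 1)*(v + 2)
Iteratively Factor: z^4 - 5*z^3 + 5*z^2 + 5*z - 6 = (z - 1)*(z^3 - 4*z^2 + z + 6) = (z - 1)*(z + 1)*(z^2 - 5*z + 6) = (z - 3)*(z - 1)*(z + 1)*(z - 2)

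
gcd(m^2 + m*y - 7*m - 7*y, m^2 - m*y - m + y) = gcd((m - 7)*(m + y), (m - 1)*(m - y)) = 1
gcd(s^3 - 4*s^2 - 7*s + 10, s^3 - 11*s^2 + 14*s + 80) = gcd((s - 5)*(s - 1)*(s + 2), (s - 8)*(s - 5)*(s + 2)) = s^2 - 3*s - 10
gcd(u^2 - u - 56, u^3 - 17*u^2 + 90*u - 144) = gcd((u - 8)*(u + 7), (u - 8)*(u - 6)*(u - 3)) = u - 8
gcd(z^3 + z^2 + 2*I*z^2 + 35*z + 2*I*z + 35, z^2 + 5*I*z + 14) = z + 7*I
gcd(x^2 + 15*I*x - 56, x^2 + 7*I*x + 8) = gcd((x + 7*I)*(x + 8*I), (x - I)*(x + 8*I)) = x + 8*I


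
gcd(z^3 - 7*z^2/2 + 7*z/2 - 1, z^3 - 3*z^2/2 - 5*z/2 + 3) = z^2 - 3*z + 2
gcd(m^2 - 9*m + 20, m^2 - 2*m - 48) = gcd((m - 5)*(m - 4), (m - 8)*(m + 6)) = 1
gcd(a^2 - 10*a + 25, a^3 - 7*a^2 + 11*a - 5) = a - 5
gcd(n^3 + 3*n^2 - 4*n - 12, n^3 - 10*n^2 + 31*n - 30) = n - 2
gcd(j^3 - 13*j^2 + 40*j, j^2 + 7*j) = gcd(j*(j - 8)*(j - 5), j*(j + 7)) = j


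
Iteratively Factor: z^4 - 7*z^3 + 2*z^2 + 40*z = (z)*(z^3 - 7*z^2 + 2*z + 40) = z*(z + 2)*(z^2 - 9*z + 20) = z*(z - 5)*(z + 2)*(z - 4)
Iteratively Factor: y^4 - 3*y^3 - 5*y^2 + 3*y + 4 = (y - 1)*(y^3 - 2*y^2 - 7*y - 4) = (y - 1)*(y + 1)*(y^2 - 3*y - 4) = (y - 4)*(y - 1)*(y + 1)*(y + 1)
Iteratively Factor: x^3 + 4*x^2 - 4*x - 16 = (x + 2)*(x^2 + 2*x - 8) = (x + 2)*(x + 4)*(x - 2)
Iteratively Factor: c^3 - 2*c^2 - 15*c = (c)*(c^2 - 2*c - 15) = c*(c + 3)*(c - 5)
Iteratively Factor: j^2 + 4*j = (j)*(j + 4)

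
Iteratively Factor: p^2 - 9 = (p + 3)*(p - 3)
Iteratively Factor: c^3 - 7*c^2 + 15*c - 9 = (c - 3)*(c^2 - 4*c + 3) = (c - 3)*(c - 1)*(c - 3)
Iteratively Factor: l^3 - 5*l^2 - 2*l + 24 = (l - 3)*(l^2 - 2*l - 8) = (l - 4)*(l - 3)*(l + 2)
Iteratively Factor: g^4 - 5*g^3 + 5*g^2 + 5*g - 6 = (g - 3)*(g^3 - 2*g^2 - g + 2) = (g - 3)*(g - 2)*(g^2 - 1) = (g - 3)*(g - 2)*(g - 1)*(g + 1)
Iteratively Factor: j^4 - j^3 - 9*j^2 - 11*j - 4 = (j + 1)*(j^3 - 2*j^2 - 7*j - 4) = (j + 1)^2*(j^2 - 3*j - 4) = (j + 1)^3*(j - 4)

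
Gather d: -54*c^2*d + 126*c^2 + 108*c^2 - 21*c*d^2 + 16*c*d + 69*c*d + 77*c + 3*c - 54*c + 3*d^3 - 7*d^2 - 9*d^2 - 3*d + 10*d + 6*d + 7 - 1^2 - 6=234*c^2 + 26*c + 3*d^3 + d^2*(-21*c - 16) + d*(-54*c^2 + 85*c + 13)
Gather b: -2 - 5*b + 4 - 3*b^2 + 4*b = -3*b^2 - b + 2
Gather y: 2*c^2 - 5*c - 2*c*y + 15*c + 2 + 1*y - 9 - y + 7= 2*c^2 - 2*c*y + 10*c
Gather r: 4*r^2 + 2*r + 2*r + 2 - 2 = 4*r^2 + 4*r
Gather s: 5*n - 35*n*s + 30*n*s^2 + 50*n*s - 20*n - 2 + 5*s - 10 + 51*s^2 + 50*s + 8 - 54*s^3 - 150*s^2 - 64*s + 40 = -15*n - 54*s^3 + s^2*(30*n - 99) + s*(15*n - 9) + 36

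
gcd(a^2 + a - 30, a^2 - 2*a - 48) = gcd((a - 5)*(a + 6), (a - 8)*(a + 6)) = a + 6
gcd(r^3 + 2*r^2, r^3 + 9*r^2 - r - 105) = 1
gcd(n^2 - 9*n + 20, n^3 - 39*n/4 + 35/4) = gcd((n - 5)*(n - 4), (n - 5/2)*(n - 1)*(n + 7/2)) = 1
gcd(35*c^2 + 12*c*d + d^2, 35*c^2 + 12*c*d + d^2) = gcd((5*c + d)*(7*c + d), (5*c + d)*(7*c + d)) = 35*c^2 + 12*c*d + d^2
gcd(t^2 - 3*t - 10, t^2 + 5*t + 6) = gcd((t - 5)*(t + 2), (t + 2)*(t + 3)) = t + 2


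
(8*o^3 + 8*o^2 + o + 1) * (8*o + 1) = 64*o^4 + 72*o^3 + 16*o^2 + 9*o + 1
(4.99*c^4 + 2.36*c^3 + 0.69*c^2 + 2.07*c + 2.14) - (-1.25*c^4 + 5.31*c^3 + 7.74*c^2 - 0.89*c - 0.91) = 6.24*c^4 - 2.95*c^3 - 7.05*c^2 + 2.96*c + 3.05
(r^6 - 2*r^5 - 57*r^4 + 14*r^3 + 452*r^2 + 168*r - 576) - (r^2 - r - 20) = r^6 - 2*r^5 - 57*r^4 + 14*r^3 + 451*r^2 + 169*r - 556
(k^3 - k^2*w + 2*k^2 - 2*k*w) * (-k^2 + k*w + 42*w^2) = -k^5 + 2*k^4*w - 2*k^4 + 41*k^3*w^2 + 4*k^3*w - 42*k^2*w^3 + 82*k^2*w^2 - 84*k*w^3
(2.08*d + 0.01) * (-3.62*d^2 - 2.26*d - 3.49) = -7.5296*d^3 - 4.737*d^2 - 7.2818*d - 0.0349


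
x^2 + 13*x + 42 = (x + 6)*(x + 7)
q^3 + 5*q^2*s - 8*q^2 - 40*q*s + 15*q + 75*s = (q - 5)*(q - 3)*(q + 5*s)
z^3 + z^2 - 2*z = z*(z - 1)*(z + 2)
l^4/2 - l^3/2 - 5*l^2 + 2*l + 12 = (l/2 + 1)*(l - 3)*(l - 2)*(l + 2)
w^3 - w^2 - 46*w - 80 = (w - 8)*(w + 2)*(w + 5)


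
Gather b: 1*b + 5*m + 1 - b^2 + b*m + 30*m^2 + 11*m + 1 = -b^2 + b*(m + 1) + 30*m^2 + 16*m + 2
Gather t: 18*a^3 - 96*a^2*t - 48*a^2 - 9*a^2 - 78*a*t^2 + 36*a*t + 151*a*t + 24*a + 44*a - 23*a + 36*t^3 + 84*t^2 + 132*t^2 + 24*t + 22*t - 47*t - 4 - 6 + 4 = 18*a^3 - 57*a^2 + 45*a + 36*t^3 + t^2*(216 - 78*a) + t*(-96*a^2 + 187*a - 1) - 6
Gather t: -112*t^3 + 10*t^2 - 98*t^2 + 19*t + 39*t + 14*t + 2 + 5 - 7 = -112*t^3 - 88*t^2 + 72*t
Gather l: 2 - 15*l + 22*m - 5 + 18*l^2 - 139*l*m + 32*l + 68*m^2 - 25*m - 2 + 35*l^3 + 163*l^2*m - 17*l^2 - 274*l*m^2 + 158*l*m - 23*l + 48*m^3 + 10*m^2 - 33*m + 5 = 35*l^3 + l^2*(163*m + 1) + l*(-274*m^2 + 19*m - 6) + 48*m^3 + 78*m^2 - 36*m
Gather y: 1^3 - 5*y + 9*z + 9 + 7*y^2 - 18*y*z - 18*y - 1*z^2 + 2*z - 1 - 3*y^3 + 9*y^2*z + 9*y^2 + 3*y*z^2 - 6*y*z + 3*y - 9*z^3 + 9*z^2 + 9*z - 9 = -3*y^3 + y^2*(9*z + 16) + y*(3*z^2 - 24*z - 20) - 9*z^3 + 8*z^2 + 20*z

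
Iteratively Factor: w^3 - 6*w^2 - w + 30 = (w - 3)*(w^2 - 3*w - 10) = (w - 5)*(w - 3)*(w + 2)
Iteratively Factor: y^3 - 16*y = (y - 4)*(y^2 + 4*y) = y*(y - 4)*(y + 4)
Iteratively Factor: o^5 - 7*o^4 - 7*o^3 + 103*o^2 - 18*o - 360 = (o - 4)*(o^4 - 3*o^3 - 19*o^2 + 27*o + 90) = (o - 4)*(o + 3)*(o^3 - 6*o^2 - o + 30) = (o - 5)*(o - 4)*(o + 3)*(o^2 - o - 6) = (o - 5)*(o - 4)*(o + 2)*(o + 3)*(o - 3)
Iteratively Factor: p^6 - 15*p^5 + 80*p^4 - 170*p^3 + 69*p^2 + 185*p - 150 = (p - 5)*(p^5 - 10*p^4 + 30*p^3 - 20*p^2 - 31*p + 30) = (p - 5)*(p + 1)*(p^4 - 11*p^3 + 41*p^2 - 61*p + 30) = (p - 5)^2*(p + 1)*(p^3 - 6*p^2 + 11*p - 6) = (p - 5)^2*(p - 1)*(p + 1)*(p^2 - 5*p + 6) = (p - 5)^2*(p - 2)*(p - 1)*(p + 1)*(p - 3)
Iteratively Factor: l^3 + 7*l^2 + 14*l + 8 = (l + 4)*(l^2 + 3*l + 2) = (l + 2)*(l + 4)*(l + 1)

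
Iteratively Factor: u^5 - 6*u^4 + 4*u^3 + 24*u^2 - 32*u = (u - 4)*(u^4 - 2*u^3 - 4*u^2 + 8*u) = u*(u - 4)*(u^3 - 2*u^2 - 4*u + 8) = u*(u - 4)*(u - 2)*(u^2 - 4) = u*(u - 4)*(u - 2)*(u + 2)*(u - 2)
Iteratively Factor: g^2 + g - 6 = (g - 2)*(g + 3)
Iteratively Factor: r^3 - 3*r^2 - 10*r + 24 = (r - 4)*(r^2 + r - 6) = (r - 4)*(r - 2)*(r + 3)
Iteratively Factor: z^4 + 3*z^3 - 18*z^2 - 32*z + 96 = (z - 2)*(z^3 + 5*z^2 - 8*z - 48) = (z - 2)*(z + 4)*(z^2 + z - 12) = (z - 2)*(z + 4)^2*(z - 3)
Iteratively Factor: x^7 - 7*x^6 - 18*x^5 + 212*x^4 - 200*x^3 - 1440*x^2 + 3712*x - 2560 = (x - 5)*(x^6 - 2*x^5 - 28*x^4 + 72*x^3 + 160*x^2 - 640*x + 512) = (x - 5)*(x - 2)*(x^5 - 28*x^3 + 16*x^2 + 192*x - 256) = (x - 5)*(x - 4)*(x - 2)*(x^4 + 4*x^3 - 12*x^2 - 32*x + 64) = (x - 5)*(x - 4)*(x - 2)^2*(x^3 + 6*x^2 - 32) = (x - 5)*(x - 4)*(x - 2)^3*(x^2 + 8*x + 16) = (x - 5)*(x - 4)*(x - 2)^3*(x + 4)*(x + 4)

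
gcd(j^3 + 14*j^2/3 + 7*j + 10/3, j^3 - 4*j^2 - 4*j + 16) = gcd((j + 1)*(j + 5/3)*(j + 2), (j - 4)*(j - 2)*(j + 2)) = j + 2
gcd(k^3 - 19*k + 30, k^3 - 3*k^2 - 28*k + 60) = k^2 + 3*k - 10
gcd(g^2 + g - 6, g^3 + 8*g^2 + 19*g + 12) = g + 3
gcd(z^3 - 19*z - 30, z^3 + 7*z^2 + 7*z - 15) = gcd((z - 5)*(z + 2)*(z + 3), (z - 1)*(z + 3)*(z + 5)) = z + 3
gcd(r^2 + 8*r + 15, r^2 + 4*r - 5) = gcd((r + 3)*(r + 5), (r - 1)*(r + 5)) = r + 5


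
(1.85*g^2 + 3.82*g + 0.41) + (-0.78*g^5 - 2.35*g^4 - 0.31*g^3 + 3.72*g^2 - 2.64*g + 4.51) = -0.78*g^5 - 2.35*g^4 - 0.31*g^3 + 5.57*g^2 + 1.18*g + 4.92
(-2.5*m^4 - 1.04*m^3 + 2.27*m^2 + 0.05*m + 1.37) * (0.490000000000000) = -1.225*m^4 - 0.5096*m^3 + 1.1123*m^2 + 0.0245*m + 0.6713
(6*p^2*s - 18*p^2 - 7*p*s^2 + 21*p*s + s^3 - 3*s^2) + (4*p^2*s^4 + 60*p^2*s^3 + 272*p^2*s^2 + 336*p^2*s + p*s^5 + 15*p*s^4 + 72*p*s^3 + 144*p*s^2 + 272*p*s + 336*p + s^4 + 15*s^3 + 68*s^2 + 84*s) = 4*p^2*s^4 + 60*p^2*s^3 + 272*p^2*s^2 + 342*p^2*s - 18*p^2 + p*s^5 + 15*p*s^4 + 72*p*s^3 + 137*p*s^2 + 293*p*s + 336*p + s^4 + 16*s^3 + 65*s^2 + 84*s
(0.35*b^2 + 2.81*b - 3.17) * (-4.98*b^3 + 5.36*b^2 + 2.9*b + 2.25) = -1.743*b^5 - 12.1178*b^4 + 31.8632*b^3 - 8.0547*b^2 - 2.8705*b - 7.1325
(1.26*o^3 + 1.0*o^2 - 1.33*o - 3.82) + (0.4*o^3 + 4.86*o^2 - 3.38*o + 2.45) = 1.66*o^3 + 5.86*o^2 - 4.71*o - 1.37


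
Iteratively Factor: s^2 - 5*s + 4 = (s - 1)*(s - 4)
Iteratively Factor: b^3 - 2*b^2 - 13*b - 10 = (b + 1)*(b^2 - 3*b - 10) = (b - 5)*(b + 1)*(b + 2)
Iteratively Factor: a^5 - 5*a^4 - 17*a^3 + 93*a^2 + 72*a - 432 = (a + 3)*(a^4 - 8*a^3 + 7*a^2 + 72*a - 144) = (a + 3)^2*(a^3 - 11*a^2 + 40*a - 48) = (a - 4)*(a + 3)^2*(a^2 - 7*a + 12) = (a - 4)^2*(a + 3)^2*(a - 3)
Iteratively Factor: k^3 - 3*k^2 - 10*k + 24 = (k - 2)*(k^2 - k - 12) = (k - 2)*(k + 3)*(k - 4)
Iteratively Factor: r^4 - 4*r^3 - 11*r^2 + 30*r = (r - 5)*(r^3 + r^2 - 6*r) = (r - 5)*(r + 3)*(r^2 - 2*r) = (r - 5)*(r - 2)*(r + 3)*(r)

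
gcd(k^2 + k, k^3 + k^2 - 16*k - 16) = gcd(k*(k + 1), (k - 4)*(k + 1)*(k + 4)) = k + 1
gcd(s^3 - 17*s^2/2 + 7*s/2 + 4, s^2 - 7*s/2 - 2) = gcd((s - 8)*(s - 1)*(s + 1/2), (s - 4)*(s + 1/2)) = s + 1/2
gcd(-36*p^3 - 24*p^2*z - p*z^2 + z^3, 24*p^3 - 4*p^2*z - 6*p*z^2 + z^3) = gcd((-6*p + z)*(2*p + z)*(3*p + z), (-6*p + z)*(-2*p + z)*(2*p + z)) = -12*p^2 - 4*p*z + z^2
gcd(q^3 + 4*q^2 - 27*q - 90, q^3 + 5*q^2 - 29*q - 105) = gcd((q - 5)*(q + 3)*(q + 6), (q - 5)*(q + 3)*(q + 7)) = q^2 - 2*q - 15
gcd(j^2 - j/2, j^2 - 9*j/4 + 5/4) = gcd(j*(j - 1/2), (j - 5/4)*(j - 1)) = 1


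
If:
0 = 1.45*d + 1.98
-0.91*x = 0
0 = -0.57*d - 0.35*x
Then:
No Solution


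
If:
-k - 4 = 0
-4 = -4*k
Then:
No Solution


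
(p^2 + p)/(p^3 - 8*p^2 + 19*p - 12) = p*(p + 1)/(p^3 - 8*p^2 + 19*p - 12)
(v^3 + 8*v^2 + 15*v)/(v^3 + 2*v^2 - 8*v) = (v^2 + 8*v + 15)/(v^2 + 2*v - 8)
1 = 1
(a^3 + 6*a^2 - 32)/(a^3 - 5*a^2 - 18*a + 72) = (a^2 + 2*a - 8)/(a^2 - 9*a + 18)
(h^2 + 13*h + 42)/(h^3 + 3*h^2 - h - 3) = (h^2 + 13*h + 42)/(h^3 + 3*h^2 - h - 3)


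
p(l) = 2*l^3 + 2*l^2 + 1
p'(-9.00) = 450.00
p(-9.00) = -1295.00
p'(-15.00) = 1290.00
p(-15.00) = -6299.00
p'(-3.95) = 77.82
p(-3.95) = -91.05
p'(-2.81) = 36.14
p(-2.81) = -27.58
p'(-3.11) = 45.59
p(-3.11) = -39.82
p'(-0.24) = -0.61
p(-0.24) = 1.09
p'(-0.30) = -0.66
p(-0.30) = 1.13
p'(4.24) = 124.83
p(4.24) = 189.41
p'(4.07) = 115.67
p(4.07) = 168.97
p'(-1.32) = 5.17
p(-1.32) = -0.12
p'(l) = 6*l^2 + 4*l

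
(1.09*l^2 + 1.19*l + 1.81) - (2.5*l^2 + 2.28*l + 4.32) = -1.41*l^2 - 1.09*l - 2.51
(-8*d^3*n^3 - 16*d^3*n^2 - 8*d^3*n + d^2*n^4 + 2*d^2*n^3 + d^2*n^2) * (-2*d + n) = 16*d^4*n^3 + 32*d^4*n^2 + 16*d^4*n - 10*d^3*n^4 - 20*d^3*n^3 - 10*d^3*n^2 + d^2*n^5 + 2*d^2*n^4 + d^2*n^3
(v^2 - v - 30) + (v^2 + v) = 2*v^2 - 30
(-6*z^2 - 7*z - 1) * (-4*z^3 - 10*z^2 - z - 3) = 24*z^5 + 88*z^4 + 80*z^3 + 35*z^2 + 22*z + 3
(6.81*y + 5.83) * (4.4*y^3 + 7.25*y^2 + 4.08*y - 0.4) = 29.964*y^4 + 75.0245*y^3 + 70.0523*y^2 + 21.0624*y - 2.332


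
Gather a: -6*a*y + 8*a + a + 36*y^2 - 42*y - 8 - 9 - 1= a*(9 - 6*y) + 36*y^2 - 42*y - 18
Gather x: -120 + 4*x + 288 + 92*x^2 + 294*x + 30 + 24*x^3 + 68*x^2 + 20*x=24*x^3 + 160*x^2 + 318*x + 198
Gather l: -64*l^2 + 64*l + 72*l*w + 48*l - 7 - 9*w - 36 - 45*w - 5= -64*l^2 + l*(72*w + 112) - 54*w - 48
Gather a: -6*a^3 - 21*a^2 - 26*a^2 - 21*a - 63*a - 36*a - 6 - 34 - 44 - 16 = -6*a^3 - 47*a^2 - 120*a - 100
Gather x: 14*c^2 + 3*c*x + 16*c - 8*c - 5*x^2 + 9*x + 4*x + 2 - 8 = 14*c^2 + 8*c - 5*x^2 + x*(3*c + 13) - 6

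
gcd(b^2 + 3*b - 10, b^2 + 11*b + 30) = b + 5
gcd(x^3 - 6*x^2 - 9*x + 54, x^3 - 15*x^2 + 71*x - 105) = x - 3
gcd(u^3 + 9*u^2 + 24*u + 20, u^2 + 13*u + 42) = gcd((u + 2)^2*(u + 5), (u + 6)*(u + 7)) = 1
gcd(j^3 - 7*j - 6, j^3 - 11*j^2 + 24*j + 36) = j + 1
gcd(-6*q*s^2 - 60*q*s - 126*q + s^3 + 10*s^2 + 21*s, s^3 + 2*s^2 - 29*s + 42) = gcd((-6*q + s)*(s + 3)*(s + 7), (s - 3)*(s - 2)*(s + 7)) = s + 7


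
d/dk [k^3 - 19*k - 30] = 3*k^2 - 19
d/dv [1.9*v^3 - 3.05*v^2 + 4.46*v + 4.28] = 5.7*v^2 - 6.1*v + 4.46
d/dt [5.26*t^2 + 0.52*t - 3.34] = 10.52*t + 0.52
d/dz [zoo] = 0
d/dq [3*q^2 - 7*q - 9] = 6*q - 7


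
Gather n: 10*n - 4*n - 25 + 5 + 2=6*n - 18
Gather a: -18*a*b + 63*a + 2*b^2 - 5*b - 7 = a*(63 - 18*b) + 2*b^2 - 5*b - 7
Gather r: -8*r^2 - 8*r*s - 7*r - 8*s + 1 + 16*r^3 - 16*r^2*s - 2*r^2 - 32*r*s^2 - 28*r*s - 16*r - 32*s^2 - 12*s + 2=16*r^3 + r^2*(-16*s - 10) + r*(-32*s^2 - 36*s - 23) - 32*s^2 - 20*s + 3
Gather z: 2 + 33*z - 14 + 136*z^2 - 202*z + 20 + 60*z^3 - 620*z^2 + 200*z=60*z^3 - 484*z^2 + 31*z + 8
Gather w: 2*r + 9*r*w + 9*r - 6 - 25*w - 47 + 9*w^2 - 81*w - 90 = 11*r + 9*w^2 + w*(9*r - 106) - 143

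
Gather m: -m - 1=-m - 1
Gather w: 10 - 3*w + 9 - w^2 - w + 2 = -w^2 - 4*w + 21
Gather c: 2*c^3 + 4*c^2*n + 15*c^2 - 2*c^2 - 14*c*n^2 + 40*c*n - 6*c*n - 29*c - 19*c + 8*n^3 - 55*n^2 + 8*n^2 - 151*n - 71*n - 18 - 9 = 2*c^3 + c^2*(4*n + 13) + c*(-14*n^2 + 34*n - 48) + 8*n^3 - 47*n^2 - 222*n - 27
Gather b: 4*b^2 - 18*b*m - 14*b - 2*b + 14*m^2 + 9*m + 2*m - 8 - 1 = 4*b^2 + b*(-18*m - 16) + 14*m^2 + 11*m - 9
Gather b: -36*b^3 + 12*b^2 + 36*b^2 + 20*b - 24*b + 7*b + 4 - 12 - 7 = -36*b^3 + 48*b^2 + 3*b - 15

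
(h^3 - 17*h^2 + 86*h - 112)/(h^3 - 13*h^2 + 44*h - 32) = (h^2 - 9*h + 14)/(h^2 - 5*h + 4)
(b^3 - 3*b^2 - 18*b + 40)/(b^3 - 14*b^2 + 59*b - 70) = (b + 4)/(b - 7)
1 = 1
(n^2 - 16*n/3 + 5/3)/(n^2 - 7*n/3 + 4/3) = (3*n^2 - 16*n + 5)/(3*n^2 - 7*n + 4)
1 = 1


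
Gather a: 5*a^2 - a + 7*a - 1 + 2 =5*a^2 + 6*a + 1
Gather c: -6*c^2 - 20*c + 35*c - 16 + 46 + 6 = -6*c^2 + 15*c + 36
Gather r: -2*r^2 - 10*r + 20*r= -2*r^2 + 10*r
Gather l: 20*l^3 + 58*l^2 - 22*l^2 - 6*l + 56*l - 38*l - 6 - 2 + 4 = 20*l^3 + 36*l^2 + 12*l - 4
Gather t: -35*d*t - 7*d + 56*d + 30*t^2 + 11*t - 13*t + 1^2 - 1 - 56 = 49*d + 30*t^2 + t*(-35*d - 2) - 56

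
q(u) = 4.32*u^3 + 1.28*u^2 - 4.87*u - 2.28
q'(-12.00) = 1830.65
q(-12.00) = -7224.48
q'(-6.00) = 446.33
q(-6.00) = -860.10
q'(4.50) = 269.09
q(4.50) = 395.38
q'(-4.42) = 237.01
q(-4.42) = -328.78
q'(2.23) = 65.29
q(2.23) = 41.13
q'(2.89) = 110.77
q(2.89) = 98.61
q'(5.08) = 342.59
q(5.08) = 572.35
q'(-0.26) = -4.66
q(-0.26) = -1.00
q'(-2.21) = 52.77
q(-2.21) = -31.90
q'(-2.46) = 67.26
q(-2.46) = -46.87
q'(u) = 12.96*u^2 + 2.56*u - 4.87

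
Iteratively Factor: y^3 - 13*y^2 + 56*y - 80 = (y - 5)*(y^2 - 8*y + 16) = (y - 5)*(y - 4)*(y - 4)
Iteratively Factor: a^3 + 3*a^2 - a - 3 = (a - 1)*(a^2 + 4*a + 3) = (a - 1)*(a + 3)*(a + 1)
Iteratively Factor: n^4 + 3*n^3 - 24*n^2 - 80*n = (n)*(n^3 + 3*n^2 - 24*n - 80) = n*(n + 4)*(n^2 - n - 20) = n*(n - 5)*(n + 4)*(n + 4)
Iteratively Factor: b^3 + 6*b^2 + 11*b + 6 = (b + 1)*(b^2 + 5*b + 6) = (b + 1)*(b + 2)*(b + 3)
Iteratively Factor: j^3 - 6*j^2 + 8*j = (j - 4)*(j^2 - 2*j) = (j - 4)*(j - 2)*(j)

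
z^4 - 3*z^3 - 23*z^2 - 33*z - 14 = (z - 7)*(z + 1)^2*(z + 2)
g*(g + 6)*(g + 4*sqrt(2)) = g^3 + 4*sqrt(2)*g^2 + 6*g^2 + 24*sqrt(2)*g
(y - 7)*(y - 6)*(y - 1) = y^3 - 14*y^2 + 55*y - 42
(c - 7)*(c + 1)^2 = c^3 - 5*c^2 - 13*c - 7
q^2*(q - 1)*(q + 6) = q^4 + 5*q^3 - 6*q^2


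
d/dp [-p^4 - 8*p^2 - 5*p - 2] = -4*p^3 - 16*p - 5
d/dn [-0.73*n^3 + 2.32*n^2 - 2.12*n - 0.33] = -2.19*n^2 + 4.64*n - 2.12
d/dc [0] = 0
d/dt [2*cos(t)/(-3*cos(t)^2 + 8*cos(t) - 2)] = 2*(2 - 3*cos(t)^2)*sin(t)/(3*sin(t)^2 + 8*cos(t) - 5)^2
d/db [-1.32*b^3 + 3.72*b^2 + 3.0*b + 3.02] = -3.96*b^2 + 7.44*b + 3.0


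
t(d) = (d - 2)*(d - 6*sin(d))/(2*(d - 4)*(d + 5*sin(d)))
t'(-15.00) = -0.18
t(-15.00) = 0.27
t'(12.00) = -0.87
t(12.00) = 1.02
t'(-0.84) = 0.01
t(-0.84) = -0.23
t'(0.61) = 0.08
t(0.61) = -0.17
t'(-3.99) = -136.99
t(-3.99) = 13.33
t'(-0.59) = 0.02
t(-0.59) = -0.23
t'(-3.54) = -4.60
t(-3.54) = 1.35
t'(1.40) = 0.13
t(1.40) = -0.08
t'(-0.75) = 0.01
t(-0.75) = -0.23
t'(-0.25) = 0.04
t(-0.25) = -0.22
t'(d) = (1 - 6*cos(d))*(d - 2)/(2*(d - 4)*(d + 5*sin(d))) + (d - 2)*(d - 6*sin(d))*(-5*cos(d) - 1)/(2*(d - 4)*(d + 5*sin(d))^2) + (d - 6*sin(d))/(2*(d - 4)*(d + 5*sin(d))) - (d - 2)*(d - 6*sin(d))/(2*(d - 4)^2*(d + 5*sin(d)))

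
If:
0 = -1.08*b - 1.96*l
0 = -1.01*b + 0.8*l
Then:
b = 0.00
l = 0.00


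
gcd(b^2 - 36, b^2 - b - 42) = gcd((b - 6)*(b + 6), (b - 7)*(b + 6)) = b + 6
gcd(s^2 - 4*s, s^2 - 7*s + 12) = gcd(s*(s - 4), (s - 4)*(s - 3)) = s - 4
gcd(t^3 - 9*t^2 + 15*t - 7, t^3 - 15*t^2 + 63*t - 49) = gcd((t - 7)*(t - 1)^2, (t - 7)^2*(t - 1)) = t^2 - 8*t + 7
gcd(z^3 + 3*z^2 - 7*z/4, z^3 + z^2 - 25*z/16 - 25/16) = 1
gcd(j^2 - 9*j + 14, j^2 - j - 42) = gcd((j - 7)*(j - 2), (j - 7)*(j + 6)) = j - 7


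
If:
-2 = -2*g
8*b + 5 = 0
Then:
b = -5/8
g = 1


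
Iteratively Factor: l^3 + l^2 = (l + 1)*(l^2) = l*(l + 1)*(l)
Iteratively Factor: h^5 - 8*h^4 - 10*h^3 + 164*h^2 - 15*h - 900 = (h + 3)*(h^4 - 11*h^3 + 23*h^2 + 95*h - 300) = (h - 5)*(h + 3)*(h^3 - 6*h^2 - 7*h + 60) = (h - 5)^2*(h + 3)*(h^2 - h - 12) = (h - 5)^2*(h - 4)*(h + 3)*(h + 3)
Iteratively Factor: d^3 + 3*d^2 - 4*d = (d - 1)*(d^2 + 4*d) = (d - 1)*(d + 4)*(d)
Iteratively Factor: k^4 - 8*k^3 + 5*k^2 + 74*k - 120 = (k - 5)*(k^3 - 3*k^2 - 10*k + 24) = (k - 5)*(k - 4)*(k^2 + k - 6) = (k - 5)*(k - 4)*(k + 3)*(k - 2)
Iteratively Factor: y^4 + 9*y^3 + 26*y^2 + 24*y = (y + 4)*(y^3 + 5*y^2 + 6*y) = (y + 2)*(y + 4)*(y^2 + 3*y) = (y + 2)*(y + 3)*(y + 4)*(y)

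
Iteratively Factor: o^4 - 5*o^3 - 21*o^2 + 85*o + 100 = (o + 4)*(o^3 - 9*o^2 + 15*o + 25) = (o - 5)*(o + 4)*(o^2 - 4*o - 5) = (o - 5)^2*(o + 4)*(o + 1)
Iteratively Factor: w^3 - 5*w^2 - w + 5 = (w - 1)*(w^2 - 4*w - 5) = (w - 1)*(w + 1)*(w - 5)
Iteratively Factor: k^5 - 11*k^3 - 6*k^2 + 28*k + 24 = (k - 3)*(k^4 + 3*k^3 - 2*k^2 - 12*k - 8) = (k - 3)*(k - 2)*(k^3 + 5*k^2 + 8*k + 4) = (k - 3)*(k - 2)*(k + 2)*(k^2 + 3*k + 2) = (k - 3)*(k - 2)*(k + 2)^2*(k + 1)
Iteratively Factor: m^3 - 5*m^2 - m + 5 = (m + 1)*(m^2 - 6*m + 5) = (m - 1)*(m + 1)*(m - 5)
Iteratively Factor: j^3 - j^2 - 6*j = (j - 3)*(j^2 + 2*j) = j*(j - 3)*(j + 2)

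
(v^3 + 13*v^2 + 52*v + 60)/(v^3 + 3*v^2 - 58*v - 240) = (v + 2)/(v - 8)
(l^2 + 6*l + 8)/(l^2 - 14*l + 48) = (l^2 + 6*l + 8)/(l^2 - 14*l + 48)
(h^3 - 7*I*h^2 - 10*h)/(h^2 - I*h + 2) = h*(h - 5*I)/(h + I)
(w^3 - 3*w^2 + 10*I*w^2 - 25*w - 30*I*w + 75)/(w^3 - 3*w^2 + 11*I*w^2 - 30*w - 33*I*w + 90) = (w + 5*I)/(w + 6*I)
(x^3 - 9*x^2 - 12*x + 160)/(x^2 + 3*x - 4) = (x^2 - 13*x + 40)/(x - 1)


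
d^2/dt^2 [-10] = 0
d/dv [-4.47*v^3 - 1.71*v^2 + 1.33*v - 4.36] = -13.41*v^2 - 3.42*v + 1.33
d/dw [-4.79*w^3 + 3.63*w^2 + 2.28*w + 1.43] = -14.37*w^2 + 7.26*w + 2.28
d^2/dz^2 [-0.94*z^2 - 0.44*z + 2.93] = -1.88000000000000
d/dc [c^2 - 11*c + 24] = 2*c - 11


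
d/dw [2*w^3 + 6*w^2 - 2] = 6*w*(w + 2)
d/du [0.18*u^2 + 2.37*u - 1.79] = 0.36*u + 2.37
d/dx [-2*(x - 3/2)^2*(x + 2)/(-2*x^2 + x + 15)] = (8*x^4 - 8*x^3 - 146*x^2 + 48*x + 243)/(2*(4*x^4 - 4*x^3 - 59*x^2 + 30*x + 225))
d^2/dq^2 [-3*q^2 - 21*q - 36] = -6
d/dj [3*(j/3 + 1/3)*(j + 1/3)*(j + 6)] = 3*j^2 + 44*j/3 + 25/3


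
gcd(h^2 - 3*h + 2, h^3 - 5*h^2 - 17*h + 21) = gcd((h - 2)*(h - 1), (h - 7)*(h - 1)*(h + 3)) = h - 1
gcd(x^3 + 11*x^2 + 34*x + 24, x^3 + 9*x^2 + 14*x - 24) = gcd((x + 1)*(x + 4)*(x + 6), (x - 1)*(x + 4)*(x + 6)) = x^2 + 10*x + 24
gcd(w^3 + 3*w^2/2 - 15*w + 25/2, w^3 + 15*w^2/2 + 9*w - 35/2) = w^2 + 4*w - 5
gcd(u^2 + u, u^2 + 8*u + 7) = u + 1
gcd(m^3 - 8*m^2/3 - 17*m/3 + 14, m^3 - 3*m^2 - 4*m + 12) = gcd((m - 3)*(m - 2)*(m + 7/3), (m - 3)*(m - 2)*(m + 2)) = m^2 - 5*m + 6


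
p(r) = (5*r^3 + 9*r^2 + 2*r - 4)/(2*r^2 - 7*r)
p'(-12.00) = 2.30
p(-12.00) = -19.82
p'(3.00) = -184.78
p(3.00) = -72.67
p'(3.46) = -29249.78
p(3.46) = -1148.02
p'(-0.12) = -40.75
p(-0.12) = -4.74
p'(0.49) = -5.05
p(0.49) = 0.09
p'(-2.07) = 0.86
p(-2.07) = -0.60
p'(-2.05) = 0.84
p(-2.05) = -0.59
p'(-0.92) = -0.57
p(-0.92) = -0.26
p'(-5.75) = 1.94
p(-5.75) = -6.28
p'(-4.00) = 1.63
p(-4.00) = -3.13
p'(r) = (7 - 4*r)*(5*r^3 + 9*r^2 + 2*r - 4)/(2*r^2 - 7*r)^2 + (15*r^2 + 18*r + 2)/(2*r^2 - 7*r)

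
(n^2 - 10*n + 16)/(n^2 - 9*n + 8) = (n - 2)/(n - 1)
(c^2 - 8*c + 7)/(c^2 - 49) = (c - 1)/(c + 7)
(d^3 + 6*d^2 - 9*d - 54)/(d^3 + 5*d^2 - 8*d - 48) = (d^2 + 9*d + 18)/(d^2 + 8*d + 16)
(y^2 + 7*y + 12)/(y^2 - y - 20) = (y + 3)/(y - 5)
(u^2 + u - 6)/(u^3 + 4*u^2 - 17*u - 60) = (u - 2)/(u^2 + u - 20)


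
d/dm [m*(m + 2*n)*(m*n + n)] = n*(3*m^2 + 4*m*n + 2*m + 2*n)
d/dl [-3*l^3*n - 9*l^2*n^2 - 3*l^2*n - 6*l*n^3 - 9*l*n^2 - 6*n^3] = 3*n*(-3*l^2 - 6*l*n - 2*l - 2*n^2 - 3*n)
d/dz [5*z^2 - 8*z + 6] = 10*z - 8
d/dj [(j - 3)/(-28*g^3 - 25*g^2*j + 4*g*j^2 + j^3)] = (-28*g^3 - 25*g^2*j + 4*g*j^2 + j^3 - (j - 3)*(-25*g^2 + 8*g*j + 3*j^2))/(28*g^3 + 25*g^2*j - 4*g*j^2 - j^3)^2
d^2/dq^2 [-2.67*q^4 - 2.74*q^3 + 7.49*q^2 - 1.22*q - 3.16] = -32.04*q^2 - 16.44*q + 14.98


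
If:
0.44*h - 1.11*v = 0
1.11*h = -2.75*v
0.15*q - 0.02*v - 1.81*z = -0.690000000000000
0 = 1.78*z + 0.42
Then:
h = 0.00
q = -7.45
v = 0.00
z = -0.24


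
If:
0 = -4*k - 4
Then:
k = -1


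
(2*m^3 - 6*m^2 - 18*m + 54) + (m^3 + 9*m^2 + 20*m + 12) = 3*m^3 + 3*m^2 + 2*m + 66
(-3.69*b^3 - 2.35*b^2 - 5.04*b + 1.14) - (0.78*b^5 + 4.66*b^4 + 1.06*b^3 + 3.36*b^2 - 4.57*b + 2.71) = -0.78*b^5 - 4.66*b^4 - 4.75*b^3 - 5.71*b^2 - 0.47*b - 1.57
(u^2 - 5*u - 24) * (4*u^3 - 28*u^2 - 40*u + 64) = 4*u^5 - 48*u^4 + 4*u^3 + 936*u^2 + 640*u - 1536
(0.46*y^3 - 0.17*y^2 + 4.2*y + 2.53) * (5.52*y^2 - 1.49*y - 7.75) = 2.5392*y^5 - 1.6238*y^4 + 19.8723*y^3 + 9.0251*y^2 - 36.3197*y - 19.6075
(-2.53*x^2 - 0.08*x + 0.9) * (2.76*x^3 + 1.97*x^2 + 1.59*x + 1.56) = -6.9828*x^5 - 5.2049*x^4 - 1.6963*x^3 - 2.301*x^2 + 1.3062*x + 1.404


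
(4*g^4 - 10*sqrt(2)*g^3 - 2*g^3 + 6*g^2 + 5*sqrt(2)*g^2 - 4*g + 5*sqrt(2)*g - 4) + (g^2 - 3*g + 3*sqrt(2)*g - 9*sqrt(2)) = 4*g^4 - 10*sqrt(2)*g^3 - 2*g^3 + 7*g^2 + 5*sqrt(2)*g^2 - 7*g + 8*sqrt(2)*g - 9*sqrt(2) - 4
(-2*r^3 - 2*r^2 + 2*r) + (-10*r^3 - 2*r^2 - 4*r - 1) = -12*r^3 - 4*r^2 - 2*r - 1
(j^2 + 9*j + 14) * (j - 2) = j^3 + 7*j^2 - 4*j - 28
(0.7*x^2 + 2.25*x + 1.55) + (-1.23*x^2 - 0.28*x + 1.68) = -0.53*x^2 + 1.97*x + 3.23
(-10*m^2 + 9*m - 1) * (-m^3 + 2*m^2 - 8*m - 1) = 10*m^5 - 29*m^4 + 99*m^3 - 64*m^2 - m + 1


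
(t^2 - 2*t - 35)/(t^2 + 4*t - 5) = (t - 7)/(t - 1)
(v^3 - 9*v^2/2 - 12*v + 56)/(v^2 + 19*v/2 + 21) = (v^2 - 8*v + 16)/(v + 6)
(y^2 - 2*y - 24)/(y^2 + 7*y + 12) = (y - 6)/(y + 3)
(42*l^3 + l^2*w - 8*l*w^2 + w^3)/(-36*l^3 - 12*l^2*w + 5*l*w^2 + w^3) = (-7*l + w)/(6*l + w)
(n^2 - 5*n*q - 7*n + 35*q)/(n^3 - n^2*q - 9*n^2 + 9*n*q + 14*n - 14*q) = (-n + 5*q)/(-n^2 + n*q + 2*n - 2*q)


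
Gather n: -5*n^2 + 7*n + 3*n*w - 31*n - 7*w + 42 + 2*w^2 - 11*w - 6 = -5*n^2 + n*(3*w - 24) + 2*w^2 - 18*w + 36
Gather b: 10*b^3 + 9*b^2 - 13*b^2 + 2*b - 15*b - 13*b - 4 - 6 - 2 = 10*b^3 - 4*b^2 - 26*b - 12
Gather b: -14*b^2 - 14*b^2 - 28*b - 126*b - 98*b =-28*b^2 - 252*b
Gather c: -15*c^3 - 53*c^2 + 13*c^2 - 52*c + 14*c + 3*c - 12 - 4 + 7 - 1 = -15*c^3 - 40*c^2 - 35*c - 10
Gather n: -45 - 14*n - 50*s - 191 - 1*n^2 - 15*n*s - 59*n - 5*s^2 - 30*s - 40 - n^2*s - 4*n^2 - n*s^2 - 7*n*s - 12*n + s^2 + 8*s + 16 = n^2*(-s - 5) + n*(-s^2 - 22*s - 85) - 4*s^2 - 72*s - 260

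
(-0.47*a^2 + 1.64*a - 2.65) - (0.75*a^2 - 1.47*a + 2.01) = -1.22*a^2 + 3.11*a - 4.66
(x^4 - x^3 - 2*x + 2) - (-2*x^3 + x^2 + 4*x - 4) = x^4 + x^3 - x^2 - 6*x + 6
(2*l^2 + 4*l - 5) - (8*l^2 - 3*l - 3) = -6*l^2 + 7*l - 2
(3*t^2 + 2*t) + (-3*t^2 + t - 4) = 3*t - 4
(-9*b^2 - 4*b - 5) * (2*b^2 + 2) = -18*b^4 - 8*b^3 - 28*b^2 - 8*b - 10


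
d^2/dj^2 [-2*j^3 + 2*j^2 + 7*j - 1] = 4 - 12*j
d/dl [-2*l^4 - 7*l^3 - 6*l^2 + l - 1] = -8*l^3 - 21*l^2 - 12*l + 1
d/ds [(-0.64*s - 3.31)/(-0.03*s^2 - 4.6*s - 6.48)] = (0.0192*s^2 + 2.944*s - (0.06*s + 4.6)*(0.64*s + 3.31) + 4.1472)/(0.03*s^2 + 4.6*s + 6.48)^2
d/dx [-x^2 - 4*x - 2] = -2*x - 4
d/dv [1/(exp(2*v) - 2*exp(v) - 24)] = 2*(1 - exp(v))*exp(v)/(-exp(2*v) + 2*exp(v) + 24)^2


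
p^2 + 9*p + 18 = (p + 3)*(p + 6)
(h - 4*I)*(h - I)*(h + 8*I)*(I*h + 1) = I*h^4 - 2*h^3 + 39*I*h^2 + 68*h - 32*I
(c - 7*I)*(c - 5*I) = c^2 - 12*I*c - 35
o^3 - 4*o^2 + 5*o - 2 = (o - 2)*(o - 1)^2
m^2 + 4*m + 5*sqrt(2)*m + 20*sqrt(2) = (m + 4)*(m + 5*sqrt(2))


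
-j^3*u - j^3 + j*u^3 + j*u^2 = (-j + u)*(j + u)*(j*u + j)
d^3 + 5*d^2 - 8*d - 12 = (d - 2)*(d + 1)*(d + 6)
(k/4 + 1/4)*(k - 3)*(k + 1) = k^3/4 - k^2/4 - 5*k/4 - 3/4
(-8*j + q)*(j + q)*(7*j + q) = -56*j^3 - 57*j^2*q + q^3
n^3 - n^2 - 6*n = n*(n - 3)*(n + 2)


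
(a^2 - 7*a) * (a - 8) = a^3 - 15*a^2 + 56*a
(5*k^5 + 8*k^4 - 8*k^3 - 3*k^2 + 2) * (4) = 20*k^5 + 32*k^4 - 32*k^3 - 12*k^2 + 8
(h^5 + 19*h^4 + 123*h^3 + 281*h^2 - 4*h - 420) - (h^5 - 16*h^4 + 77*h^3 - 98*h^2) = 35*h^4 + 46*h^3 + 379*h^2 - 4*h - 420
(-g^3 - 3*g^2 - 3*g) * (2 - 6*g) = 6*g^4 + 16*g^3 + 12*g^2 - 6*g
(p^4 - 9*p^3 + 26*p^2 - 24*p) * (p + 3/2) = p^5 - 15*p^4/2 + 25*p^3/2 + 15*p^2 - 36*p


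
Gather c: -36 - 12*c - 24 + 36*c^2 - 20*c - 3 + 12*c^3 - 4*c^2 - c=12*c^3 + 32*c^2 - 33*c - 63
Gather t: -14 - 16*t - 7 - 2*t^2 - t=-2*t^2 - 17*t - 21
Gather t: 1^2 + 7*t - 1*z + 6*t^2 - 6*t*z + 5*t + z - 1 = 6*t^2 + t*(12 - 6*z)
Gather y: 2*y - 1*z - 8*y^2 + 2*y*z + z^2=-8*y^2 + y*(2*z + 2) + z^2 - z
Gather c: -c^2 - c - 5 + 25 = -c^2 - c + 20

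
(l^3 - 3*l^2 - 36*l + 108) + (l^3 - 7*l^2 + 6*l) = 2*l^3 - 10*l^2 - 30*l + 108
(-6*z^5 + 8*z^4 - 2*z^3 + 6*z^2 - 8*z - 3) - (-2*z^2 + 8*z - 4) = -6*z^5 + 8*z^4 - 2*z^3 + 8*z^2 - 16*z + 1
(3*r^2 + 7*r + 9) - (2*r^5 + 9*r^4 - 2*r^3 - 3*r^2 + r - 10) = -2*r^5 - 9*r^4 + 2*r^3 + 6*r^2 + 6*r + 19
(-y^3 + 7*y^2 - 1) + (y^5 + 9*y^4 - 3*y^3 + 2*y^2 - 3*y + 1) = y^5 + 9*y^4 - 4*y^3 + 9*y^2 - 3*y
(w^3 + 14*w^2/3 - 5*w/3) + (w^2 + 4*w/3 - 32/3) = w^3 + 17*w^2/3 - w/3 - 32/3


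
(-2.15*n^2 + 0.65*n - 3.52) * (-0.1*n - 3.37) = 0.215*n^3 + 7.1805*n^2 - 1.8385*n + 11.8624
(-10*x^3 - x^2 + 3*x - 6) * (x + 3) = -10*x^4 - 31*x^3 + 3*x - 18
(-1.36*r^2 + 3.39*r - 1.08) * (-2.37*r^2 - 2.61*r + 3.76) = 3.2232*r^4 - 4.4847*r^3 - 11.4019*r^2 + 15.5652*r - 4.0608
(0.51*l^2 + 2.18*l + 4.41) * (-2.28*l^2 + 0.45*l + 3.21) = -1.1628*l^4 - 4.7409*l^3 - 7.4367*l^2 + 8.9823*l + 14.1561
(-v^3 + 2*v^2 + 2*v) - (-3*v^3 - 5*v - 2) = 2*v^3 + 2*v^2 + 7*v + 2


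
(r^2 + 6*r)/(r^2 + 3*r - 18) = r/(r - 3)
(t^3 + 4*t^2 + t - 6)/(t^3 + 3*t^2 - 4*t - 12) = (t - 1)/(t - 2)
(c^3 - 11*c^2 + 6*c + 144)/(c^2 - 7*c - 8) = (c^2 - 3*c - 18)/(c + 1)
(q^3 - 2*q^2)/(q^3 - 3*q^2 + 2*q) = q/(q - 1)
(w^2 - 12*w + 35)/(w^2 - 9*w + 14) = (w - 5)/(w - 2)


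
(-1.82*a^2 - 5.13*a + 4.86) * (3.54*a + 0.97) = -6.4428*a^3 - 19.9256*a^2 + 12.2283*a + 4.7142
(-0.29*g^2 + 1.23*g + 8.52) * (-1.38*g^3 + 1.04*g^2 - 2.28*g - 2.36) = 0.4002*g^5 - 1.999*g^4 - 9.8172*g^3 + 6.7408*g^2 - 22.3284*g - 20.1072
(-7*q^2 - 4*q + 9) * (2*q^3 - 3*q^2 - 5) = -14*q^5 + 13*q^4 + 30*q^3 + 8*q^2 + 20*q - 45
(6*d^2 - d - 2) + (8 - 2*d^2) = 4*d^2 - d + 6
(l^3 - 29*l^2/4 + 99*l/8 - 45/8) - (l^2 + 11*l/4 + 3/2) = l^3 - 33*l^2/4 + 77*l/8 - 57/8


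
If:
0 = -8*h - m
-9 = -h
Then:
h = 9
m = -72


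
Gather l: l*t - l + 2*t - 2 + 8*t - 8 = l*(t - 1) + 10*t - 10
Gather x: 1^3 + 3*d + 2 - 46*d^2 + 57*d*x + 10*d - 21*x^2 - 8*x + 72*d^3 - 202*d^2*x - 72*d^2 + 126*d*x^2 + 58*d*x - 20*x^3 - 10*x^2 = 72*d^3 - 118*d^2 + 13*d - 20*x^3 + x^2*(126*d - 31) + x*(-202*d^2 + 115*d - 8) + 3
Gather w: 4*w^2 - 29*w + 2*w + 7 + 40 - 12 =4*w^2 - 27*w + 35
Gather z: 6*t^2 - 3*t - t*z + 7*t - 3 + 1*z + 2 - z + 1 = 6*t^2 - t*z + 4*t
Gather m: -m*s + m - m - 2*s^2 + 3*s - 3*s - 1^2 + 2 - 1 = -m*s - 2*s^2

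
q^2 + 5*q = q*(q + 5)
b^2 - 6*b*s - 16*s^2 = (b - 8*s)*(b + 2*s)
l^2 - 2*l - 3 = (l - 3)*(l + 1)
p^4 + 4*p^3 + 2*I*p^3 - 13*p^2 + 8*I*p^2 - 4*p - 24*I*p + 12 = (p - 2)*(p + 6)*(p + I)^2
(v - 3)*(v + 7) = v^2 + 4*v - 21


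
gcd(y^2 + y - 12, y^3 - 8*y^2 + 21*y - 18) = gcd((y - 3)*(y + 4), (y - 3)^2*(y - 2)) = y - 3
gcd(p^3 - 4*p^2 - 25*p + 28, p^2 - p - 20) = p + 4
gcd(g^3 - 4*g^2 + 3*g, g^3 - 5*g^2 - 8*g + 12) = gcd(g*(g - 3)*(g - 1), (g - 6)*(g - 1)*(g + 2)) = g - 1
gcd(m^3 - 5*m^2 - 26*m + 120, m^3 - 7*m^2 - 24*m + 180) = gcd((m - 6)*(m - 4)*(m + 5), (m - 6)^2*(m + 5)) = m^2 - m - 30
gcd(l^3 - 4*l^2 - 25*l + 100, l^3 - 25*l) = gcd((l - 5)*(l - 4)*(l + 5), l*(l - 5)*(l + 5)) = l^2 - 25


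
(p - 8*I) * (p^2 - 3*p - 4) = p^3 - 3*p^2 - 8*I*p^2 - 4*p + 24*I*p + 32*I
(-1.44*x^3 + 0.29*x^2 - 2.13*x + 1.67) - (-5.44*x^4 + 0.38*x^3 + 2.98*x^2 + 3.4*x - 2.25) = 5.44*x^4 - 1.82*x^3 - 2.69*x^2 - 5.53*x + 3.92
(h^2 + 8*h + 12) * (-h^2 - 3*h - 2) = -h^4 - 11*h^3 - 38*h^2 - 52*h - 24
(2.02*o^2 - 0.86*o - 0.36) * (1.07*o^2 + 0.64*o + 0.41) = 2.1614*o^4 + 0.3726*o^3 - 0.1074*o^2 - 0.583*o - 0.1476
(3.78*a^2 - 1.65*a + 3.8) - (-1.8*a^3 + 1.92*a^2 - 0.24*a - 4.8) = 1.8*a^3 + 1.86*a^2 - 1.41*a + 8.6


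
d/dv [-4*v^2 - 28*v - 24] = -8*v - 28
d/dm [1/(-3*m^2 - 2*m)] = 2*(3*m + 1)/(m^2*(3*m + 2)^2)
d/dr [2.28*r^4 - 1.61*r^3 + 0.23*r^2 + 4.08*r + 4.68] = 9.12*r^3 - 4.83*r^2 + 0.46*r + 4.08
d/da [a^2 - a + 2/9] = 2*a - 1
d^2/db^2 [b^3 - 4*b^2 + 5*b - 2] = 6*b - 8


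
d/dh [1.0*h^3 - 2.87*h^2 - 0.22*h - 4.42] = 3.0*h^2 - 5.74*h - 0.22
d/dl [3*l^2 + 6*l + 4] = 6*l + 6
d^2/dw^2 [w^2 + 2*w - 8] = 2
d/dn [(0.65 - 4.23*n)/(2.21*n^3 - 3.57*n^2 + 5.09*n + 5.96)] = (18.6966*n^3 - 19.4106*n^2 + 4.641*n - 28.5193)/(4.8841*n^6 - 15.7794*n^5 + 35.2427*n^4 - 9.9994*n^3 - 16.6463*n^2 + 60.6728*n + 35.5216)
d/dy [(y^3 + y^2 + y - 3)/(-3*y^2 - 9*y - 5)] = (-3*y^4 - 18*y^3 - 21*y^2 - 28*y - 32)/(9*y^4 + 54*y^3 + 111*y^2 + 90*y + 25)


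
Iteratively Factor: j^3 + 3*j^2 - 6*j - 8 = (j + 4)*(j^2 - j - 2) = (j - 2)*(j + 4)*(j + 1)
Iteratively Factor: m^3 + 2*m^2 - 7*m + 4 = (m + 4)*(m^2 - 2*m + 1) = (m - 1)*(m + 4)*(m - 1)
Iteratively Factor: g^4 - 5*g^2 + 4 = (g - 2)*(g^3 + 2*g^2 - g - 2) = (g - 2)*(g + 1)*(g^2 + g - 2) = (g - 2)*(g - 1)*(g + 1)*(g + 2)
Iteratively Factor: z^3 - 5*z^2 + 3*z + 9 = (z - 3)*(z^2 - 2*z - 3) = (z - 3)^2*(z + 1)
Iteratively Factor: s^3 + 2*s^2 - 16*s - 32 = (s + 4)*(s^2 - 2*s - 8) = (s + 2)*(s + 4)*(s - 4)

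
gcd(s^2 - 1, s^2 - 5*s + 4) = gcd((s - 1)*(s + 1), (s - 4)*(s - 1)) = s - 1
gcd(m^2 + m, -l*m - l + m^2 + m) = m + 1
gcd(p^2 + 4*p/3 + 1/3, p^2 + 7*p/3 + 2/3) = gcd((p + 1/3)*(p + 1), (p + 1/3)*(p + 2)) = p + 1/3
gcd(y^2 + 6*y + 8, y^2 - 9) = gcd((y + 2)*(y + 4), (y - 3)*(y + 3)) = 1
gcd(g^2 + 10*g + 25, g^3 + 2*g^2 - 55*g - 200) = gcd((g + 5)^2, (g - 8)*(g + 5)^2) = g^2 + 10*g + 25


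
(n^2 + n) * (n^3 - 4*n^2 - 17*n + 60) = n^5 - 3*n^4 - 21*n^3 + 43*n^2 + 60*n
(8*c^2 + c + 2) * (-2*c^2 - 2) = -16*c^4 - 2*c^3 - 20*c^2 - 2*c - 4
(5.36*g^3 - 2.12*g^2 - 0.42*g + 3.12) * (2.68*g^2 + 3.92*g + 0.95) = 14.3648*g^5 + 15.3296*g^4 - 4.344*g^3 + 4.7012*g^2 + 11.8314*g + 2.964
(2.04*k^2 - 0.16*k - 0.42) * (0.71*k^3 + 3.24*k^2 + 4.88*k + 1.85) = 1.4484*k^5 + 6.496*k^4 + 9.1386*k^3 + 1.6324*k^2 - 2.3456*k - 0.777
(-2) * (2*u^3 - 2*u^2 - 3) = -4*u^3 + 4*u^2 + 6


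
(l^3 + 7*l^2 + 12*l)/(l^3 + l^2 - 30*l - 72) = l/(l - 6)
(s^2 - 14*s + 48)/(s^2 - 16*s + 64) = (s - 6)/(s - 8)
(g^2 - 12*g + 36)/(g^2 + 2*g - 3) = (g^2 - 12*g + 36)/(g^2 + 2*g - 3)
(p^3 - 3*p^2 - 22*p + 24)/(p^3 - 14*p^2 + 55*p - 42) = (p + 4)/(p - 7)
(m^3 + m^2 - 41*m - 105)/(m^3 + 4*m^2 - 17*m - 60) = (m - 7)/(m - 4)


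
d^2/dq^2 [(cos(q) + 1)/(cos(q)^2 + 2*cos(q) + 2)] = (-2*(1 - cos(q)^2)^2 - cos(q)^5 + 8*cos(q)^3 + 10*cos(q)^2 - 2)/(cos(q)^2 + 2*cos(q) + 2)^3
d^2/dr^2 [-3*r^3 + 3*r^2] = 6 - 18*r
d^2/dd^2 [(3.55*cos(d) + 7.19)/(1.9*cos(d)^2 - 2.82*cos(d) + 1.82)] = (-0.066615779706578*cos(d)^5 - 0.63855348212436*cos(d)^4 + 1.11684786699345*cos(d)^3 + 0.934558254861291*cos(d)^2 - 1.83731001806514*cos(d) + 0.525365717017935)/(0.0356535158992953*cos(d)^6 - 0.158751970793704*cos(d)^5 + 0.338078291814947*cos(d)^4 - 0.42070591528787*cos(d)^3 + 0.323843416370107*cos(d)^2 - 0.145664827716639*cos(d) + 0.0313368778302933)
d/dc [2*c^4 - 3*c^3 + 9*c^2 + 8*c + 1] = 8*c^3 - 9*c^2 + 18*c + 8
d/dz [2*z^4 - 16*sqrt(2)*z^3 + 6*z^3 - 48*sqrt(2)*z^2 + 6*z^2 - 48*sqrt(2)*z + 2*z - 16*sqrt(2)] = 8*z^3 - 48*sqrt(2)*z^2 + 18*z^2 - 96*sqrt(2)*z + 12*z - 48*sqrt(2) + 2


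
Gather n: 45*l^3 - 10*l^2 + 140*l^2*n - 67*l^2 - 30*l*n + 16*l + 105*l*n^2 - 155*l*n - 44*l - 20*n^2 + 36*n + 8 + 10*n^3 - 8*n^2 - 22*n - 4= 45*l^3 - 77*l^2 - 28*l + 10*n^3 + n^2*(105*l - 28) + n*(140*l^2 - 185*l + 14) + 4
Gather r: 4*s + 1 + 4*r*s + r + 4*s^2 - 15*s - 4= r*(4*s + 1) + 4*s^2 - 11*s - 3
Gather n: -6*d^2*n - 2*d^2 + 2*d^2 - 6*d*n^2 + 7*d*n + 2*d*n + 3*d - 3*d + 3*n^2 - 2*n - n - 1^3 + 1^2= n^2*(3 - 6*d) + n*(-6*d^2 + 9*d - 3)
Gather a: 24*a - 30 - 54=24*a - 84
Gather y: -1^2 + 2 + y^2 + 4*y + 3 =y^2 + 4*y + 4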